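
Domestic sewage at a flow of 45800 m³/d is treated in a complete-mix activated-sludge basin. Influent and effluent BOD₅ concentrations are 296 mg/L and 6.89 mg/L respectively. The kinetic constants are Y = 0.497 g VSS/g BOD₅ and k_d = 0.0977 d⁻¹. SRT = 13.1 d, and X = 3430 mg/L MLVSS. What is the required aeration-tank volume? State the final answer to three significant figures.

V ≈ 11000 m³

From the SRT design equation V = Y Q (S₀−S) θ_c / [X (1 + k_d θ_c)] = 0.497 × 45800 × (296 − 6.89) × 13.1 / [3430 × (1 + 0.0977 × 13.1)] = 8.62×10^7 / 7820 = 11024 m³.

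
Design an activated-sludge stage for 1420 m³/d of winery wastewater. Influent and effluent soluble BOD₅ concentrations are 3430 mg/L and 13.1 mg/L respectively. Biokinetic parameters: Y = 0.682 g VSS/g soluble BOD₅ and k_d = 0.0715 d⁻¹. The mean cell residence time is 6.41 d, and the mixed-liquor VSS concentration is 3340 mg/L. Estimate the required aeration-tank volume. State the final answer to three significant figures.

From the SRT design equation V = Y Q (S₀−S) θ_c / [X (1 + k_d θ_c)] = 0.682 × 1420 × (3430 − 13.1) × 6.41 / [3340 × (1 + 0.0715 × 6.41)] = 2.12×10^7 / 4871 = 4355 m³.

V ≈ 4350 m³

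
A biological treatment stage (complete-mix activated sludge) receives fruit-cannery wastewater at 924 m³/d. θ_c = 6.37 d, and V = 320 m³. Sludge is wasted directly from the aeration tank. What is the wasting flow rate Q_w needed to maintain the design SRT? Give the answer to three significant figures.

Q_w ≈ 50.2 m³/d

With mixed-liquor wasting, θ_c = V/Q_w, so Q_w = V/θ_c = 320.0/6.37 = 50.24 m³/d.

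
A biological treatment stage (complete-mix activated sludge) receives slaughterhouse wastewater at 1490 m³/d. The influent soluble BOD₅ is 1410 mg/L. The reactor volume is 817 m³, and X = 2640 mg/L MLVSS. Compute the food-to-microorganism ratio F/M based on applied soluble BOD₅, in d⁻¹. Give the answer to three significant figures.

Food-to-microorganism ratio F/M = Q S₀ / (V X) = 1490 × 1410 / (817.0 × 2640) = 0.9740 d⁻¹.

F/M ≈ 0.974 d⁻¹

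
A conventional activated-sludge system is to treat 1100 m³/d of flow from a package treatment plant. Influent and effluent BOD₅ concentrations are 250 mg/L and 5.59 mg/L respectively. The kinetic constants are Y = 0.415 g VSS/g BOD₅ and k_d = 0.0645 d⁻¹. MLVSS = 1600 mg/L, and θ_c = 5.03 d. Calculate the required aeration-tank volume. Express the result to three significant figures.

Steady-state biomass mass balance: V·X·(1 + k_d·θ_c) = Y·Q·(S₀ − S)·θ_c, so V = 0.415 × 1100 × (250 − 5.59) × 5.03 / [1600 × (1 + 0.0645 × 5.03)] = 5.61×10^5 / 2119 = 264.8 m³.

V ≈ 265 m³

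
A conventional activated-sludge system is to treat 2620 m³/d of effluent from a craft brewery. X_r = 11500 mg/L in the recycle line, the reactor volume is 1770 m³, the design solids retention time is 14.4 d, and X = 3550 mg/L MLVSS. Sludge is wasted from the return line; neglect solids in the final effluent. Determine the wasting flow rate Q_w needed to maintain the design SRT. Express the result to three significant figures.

Q_w ≈ 37.9 m³/d

Q_w = (V·X)/(θ_c X_r) = 1770 × 3550 / (14.4 × 11500) = 37.94 m³/d.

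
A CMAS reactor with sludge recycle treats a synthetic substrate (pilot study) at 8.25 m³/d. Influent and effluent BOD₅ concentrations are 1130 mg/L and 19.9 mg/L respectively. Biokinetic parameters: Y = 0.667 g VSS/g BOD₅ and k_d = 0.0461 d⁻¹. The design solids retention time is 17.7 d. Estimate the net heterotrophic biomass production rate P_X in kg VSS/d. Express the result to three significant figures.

Correct the yield for decay: Y_obs = Y/(1 + k_d θ_c) = 0.667 / (1 + 0.0461 × 17.7) = 0.667 / 1.816 = 0.3673.
Mass of BOD₅ removed per day: Q(S₀ − S) = 8.25 × 1110 g/m³ = 9.158 kg/d.
P_X = Y_obs · Q(S₀ − S) = 0.3673 × 9.158 = 3.364 kg VSS/d.

P_X ≈ 3.36 kg VSS/d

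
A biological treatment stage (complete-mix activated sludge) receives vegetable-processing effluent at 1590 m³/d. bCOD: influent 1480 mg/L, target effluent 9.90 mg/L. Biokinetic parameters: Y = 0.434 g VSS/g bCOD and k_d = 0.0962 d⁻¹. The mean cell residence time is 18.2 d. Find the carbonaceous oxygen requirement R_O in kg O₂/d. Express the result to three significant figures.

Correct the yield for decay: Y_obs = Y/(1 + k_d θ_c) = 0.434 / (1 + 0.0962 × 18.2) = 0.434 / 2.751 = 0.1578.
Substrate removed = Q·(S₀ − S) = 1590 m³/d × (1480 − 9.90) g/m³ = 2.34×10^6 g/d = 2337 kg/d.
P_X = Y_obs·Q·(S₀ − S) = 0.1578 × 2337 = 368.8 kg VSS/d.
R_O = Q·(S₀ − S) − 1.42·P_X = 2337 − 1.42 × 368.8 = 1814 kg O₂/d.

R_O ≈ 1810 kg O₂/d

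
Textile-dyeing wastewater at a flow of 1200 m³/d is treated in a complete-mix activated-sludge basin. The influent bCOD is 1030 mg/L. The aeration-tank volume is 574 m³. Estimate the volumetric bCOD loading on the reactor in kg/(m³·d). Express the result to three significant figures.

L_v = Q S₀ / V = 1200 × 1030 × 10⁻³ / 574.0 = 2.153 kg/(m³·d).

L_v ≈ 2.15 kg bCOD/(m³·d)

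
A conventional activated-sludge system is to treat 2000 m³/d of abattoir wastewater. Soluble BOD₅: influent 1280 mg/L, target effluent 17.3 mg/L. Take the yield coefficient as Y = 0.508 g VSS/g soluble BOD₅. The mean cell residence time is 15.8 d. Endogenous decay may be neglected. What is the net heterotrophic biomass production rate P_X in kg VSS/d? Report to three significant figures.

P_X ≈ 1280 kg VSS/d

With endogenous decay neglected, the observed yield equals the true yield: Y_obs = Y = 0.508 g VSS/g soluble BOD₅.
Q·(S₀ − S) = 2000 × (1280 − 17.3) × 10⁻³ = 2525 kg/d removed.
So the net sludge growth is P_X = 0.5080 × 2525 = 1283 kg VSS/d.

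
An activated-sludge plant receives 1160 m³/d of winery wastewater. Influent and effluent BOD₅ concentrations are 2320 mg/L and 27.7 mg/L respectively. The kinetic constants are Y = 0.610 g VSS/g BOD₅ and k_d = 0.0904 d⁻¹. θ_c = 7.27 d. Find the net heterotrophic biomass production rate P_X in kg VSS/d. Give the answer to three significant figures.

Observed yield with endogenous decay: Y_obs = Y / (1 + k_d·θ_c) = 0.610 / (1 + 0.0904 × 7.27) = 0.610 / 1.657 = 0.3681 g VSS/g BOD₅.
ΔS = 2320 − 27.7 = 2292 mg/L, so the substrate removal rate is 1160 × 2292/1000 = 2659 kg BOD₅/d.
So the net sludge growth is P_X = 0.3681 × 2659 = 978.8 kg VSS/d.

P_X ≈ 979 kg VSS/d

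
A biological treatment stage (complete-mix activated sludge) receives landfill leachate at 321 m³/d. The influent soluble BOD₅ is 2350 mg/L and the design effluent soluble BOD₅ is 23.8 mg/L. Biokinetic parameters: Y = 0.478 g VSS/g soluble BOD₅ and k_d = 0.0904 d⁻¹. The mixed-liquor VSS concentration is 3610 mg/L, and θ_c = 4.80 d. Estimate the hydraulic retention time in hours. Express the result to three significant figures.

Rearranging the biomass balance for a CMAS with decay, V = Y·Q·ΔS·θ_c / [X·(1+k_d θ_c)] = 0.478 × 321 × (2350 − 23.8) × 4.80 / [3610 × (1 + 0.0904 × 4.80)] = 1.71×10^6 / 5176 = 331.0 m³.
τ = V/Q = 331.0/321 = 1.031 d, or 24.75 h.

τ ≈ 24.7 h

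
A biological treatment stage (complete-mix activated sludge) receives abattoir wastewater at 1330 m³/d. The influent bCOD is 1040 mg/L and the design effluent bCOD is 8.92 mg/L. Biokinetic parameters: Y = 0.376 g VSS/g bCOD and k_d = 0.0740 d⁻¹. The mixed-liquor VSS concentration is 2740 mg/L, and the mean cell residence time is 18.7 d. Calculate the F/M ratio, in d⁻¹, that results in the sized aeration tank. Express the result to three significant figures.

Steady-state biomass mass balance: V·X·(1 + k_d·θ_c) = Y·Q·(S₀ − S)·θ_c, so V = 0.376 × 1330 × (1040 − 8.92) × 18.7 / [2740 × (1 + 0.0740 × 18.7)] = 9.64×10^6 / 6532 = 1476 m³.
F/M = Q·S₀ / (V·X) = 1330 × 1040 / (1476 × 2740) = 0.3420 g bCOD·(g VSS·d)⁻¹.

F/M ≈ 0.342 d⁻¹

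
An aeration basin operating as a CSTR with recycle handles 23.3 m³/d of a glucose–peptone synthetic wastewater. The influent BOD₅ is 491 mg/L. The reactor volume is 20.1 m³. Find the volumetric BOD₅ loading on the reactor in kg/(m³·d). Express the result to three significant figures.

L_v ≈ 0.569 kg BOD₅/(m³·d)

L_v = Q S₀ / V = 23.3 × 491 × 10⁻³ / 20.10 = 0.5692 kg/(m³·d).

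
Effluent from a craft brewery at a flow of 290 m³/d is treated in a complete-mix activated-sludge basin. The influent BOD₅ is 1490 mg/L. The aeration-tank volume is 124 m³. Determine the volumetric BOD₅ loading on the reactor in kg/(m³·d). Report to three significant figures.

L_v = Q S₀ / V = 290 × 1490 × 10⁻³ / 124.0 = 3.485 kg/(m³·d).

L_v ≈ 3.48 kg BOD₅/(m³·d)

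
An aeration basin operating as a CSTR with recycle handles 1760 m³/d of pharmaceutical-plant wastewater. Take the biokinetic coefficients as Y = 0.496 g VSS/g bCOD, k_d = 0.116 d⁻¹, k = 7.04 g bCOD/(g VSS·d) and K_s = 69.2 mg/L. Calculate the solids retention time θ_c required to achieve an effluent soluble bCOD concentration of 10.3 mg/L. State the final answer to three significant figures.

θ_c ≈ 2.97 d

Specific growth rate at S = 10.3 mg/L: μ = YkS/(K_s+S) = 0.496·7.04·10.3/(69.2+10.3) = 0.4524 d⁻¹.
1/θ_c = 0.4524 − 0.116 = 0.3364 d⁻¹, so θ_c = 2.973 d.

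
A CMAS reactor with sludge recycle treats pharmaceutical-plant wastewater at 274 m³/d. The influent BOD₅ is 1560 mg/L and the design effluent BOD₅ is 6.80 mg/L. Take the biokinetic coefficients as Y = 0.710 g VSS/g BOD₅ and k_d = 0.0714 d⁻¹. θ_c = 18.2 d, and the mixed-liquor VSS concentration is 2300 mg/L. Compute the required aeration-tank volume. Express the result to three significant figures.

V ≈ 1040 m³

Rearranging the biomass balance for a CMAS with decay, V = Y·Q·ΔS·θ_c / [X·(1+k_d θ_c)] = 0.710 × 274 × (1560 − 6.80) × 18.2 / [2300 × (1 + 0.0714 × 18.2)] = 5.5×10^6 / 5289 = 1040 m³.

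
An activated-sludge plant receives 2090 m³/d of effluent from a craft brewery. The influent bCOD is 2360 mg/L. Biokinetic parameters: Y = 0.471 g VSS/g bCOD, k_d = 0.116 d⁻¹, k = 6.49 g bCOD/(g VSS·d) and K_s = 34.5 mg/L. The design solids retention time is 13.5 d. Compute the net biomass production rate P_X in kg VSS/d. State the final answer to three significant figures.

P_X ≈ 904 kg VSS/d

Effluent substrate depends only on kinetics and SRT: S = K_s(1 + k_d θ_c) / [θ_c(Yk − k_d) − 1] = 34.5 × (1 + 0.116 × 13.5) / [13.5 × (0.471 × 6.49 − 0.116) − 1] = 88.53 / 38.70 = 2.287 mg/L.
The observed yield is Y_obs = Y/(1 + k_d·θ_c) = 0.471 / (1 + 0.116 × 13.5) = 0.471 / 2.566 = 0.1836 g VSS per g bCOD removed.
Substrate removed = Q·(S₀ − S) = 2090 m³/d × (2360 − 2.29) g/m³ = 4.93×10^6 g/d = 4928 kg/d.
Biomass produced: P_X = Y_obs·Q·ΔS = 0.1836 × 4928 ≈ 904.5 kg VSS/d.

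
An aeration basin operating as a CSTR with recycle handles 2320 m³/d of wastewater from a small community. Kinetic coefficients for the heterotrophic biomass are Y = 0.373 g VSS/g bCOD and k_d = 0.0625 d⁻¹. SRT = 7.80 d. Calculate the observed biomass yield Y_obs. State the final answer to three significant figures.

Y_obs ≈ 0.251 g VSS/g bCOD

Observed yield with endogenous decay: Y_obs = Y / (1 + k_d·θ_c) = 0.373 / (1 + 0.0625 × 7.80) = 0.373 / 1.488 = 0.2508 g VSS/g bCOD.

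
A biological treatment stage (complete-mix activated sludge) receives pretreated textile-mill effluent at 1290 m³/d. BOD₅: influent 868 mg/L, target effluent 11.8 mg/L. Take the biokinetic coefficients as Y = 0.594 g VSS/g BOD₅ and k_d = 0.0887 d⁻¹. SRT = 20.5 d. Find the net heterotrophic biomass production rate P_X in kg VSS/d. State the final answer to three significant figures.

P_X ≈ 233 kg VSS/d

The observed yield is Y_obs = Y/(1 + k_d·θ_c) = 0.594 / (1 + 0.0887 × 20.5) = 0.594 / 2.818 = 0.2108 g VSS per g BOD₅ removed.
Q·(S₀ − S) = 1290 × (868 − 11.8) × 10⁻³ = 1104 kg/d removed.
Net biomass production P_X = Y_obs × Q·(S₀ − S) = 0.2108 × 1104 = 232.8 kg VSS/d.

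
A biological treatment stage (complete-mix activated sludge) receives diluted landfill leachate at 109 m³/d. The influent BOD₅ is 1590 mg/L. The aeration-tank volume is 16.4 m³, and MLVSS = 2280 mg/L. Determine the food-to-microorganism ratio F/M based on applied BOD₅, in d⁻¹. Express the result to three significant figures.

F/M = applied load / biomass = Q·S₀/(V·X) = 109 × 1590 / (16.40 × 2280) = 4.635 d⁻¹.

F/M ≈ 4.63 d⁻¹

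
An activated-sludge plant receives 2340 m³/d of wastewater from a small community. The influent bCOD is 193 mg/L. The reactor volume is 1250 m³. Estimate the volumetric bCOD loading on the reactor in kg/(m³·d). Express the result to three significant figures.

Volumetric loading L_v = Q·S₀ / V = 2340 × 193 g/m³ / 1250 m³ = 361.3 g/(m³·d) = 0.3613 kg bCOD/(m³·d).

L_v ≈ 0.361 kg bCOD/(m³·d)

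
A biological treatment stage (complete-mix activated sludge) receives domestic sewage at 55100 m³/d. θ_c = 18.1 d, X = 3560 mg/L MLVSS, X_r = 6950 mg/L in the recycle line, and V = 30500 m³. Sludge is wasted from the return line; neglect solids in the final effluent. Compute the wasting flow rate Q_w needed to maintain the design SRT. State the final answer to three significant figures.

Q_w ≈ 863 m³/d

Q_w = (V·X)/(θ_c X_r) = 30500 × 3560 / (18.1 × 6950) = 863.2 m³/d.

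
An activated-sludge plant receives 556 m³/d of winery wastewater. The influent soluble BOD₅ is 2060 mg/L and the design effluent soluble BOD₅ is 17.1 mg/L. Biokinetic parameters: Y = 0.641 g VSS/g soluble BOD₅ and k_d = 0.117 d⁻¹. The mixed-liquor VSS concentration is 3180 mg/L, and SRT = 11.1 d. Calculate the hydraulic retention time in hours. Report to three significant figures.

τ ≈ 47.7 h

From the SRT design equation V = Y Q (S₀−S) θ_c / [X (1 + k_d θ_c)] = 0.641 × 556 × (2060 − 17.1) × 11.1 / [3180 × (1 + 0.117 × 11.1)] = 8.08×10^6 / 7310 = 1106 m³.
Hydraulic retention time τ = V/Q = 1106 / 556 = 1.988 d = 47.72 h.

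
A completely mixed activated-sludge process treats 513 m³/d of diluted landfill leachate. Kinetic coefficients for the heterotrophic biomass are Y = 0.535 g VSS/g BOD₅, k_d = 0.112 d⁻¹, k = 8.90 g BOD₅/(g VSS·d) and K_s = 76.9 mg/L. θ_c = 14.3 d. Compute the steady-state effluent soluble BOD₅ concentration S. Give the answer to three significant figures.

For a completely mixed reactor with recycle the Lawrence–McCarty relation gives S = K_s·(1 + k_d·θ_c) / [θ_c·(Y·k − k_d) − 1] = 76.9 × (1 + 0.112 × 14.3) / [14.3 × (0.535 × 8.90 − 0.112) − 1] = 200.1 / 65.49 = 3.055 mg/L.

S ≈ 3.05 mg/L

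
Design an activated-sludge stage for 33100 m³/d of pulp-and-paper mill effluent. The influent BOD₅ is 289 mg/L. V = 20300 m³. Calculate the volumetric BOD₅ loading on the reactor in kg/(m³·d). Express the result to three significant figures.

L_v ≈ 0.471 kg BOD₅/(m³·d)

Applied BOD₅ load per unit volume = Q·S₀/V = (33100 × 289/1000)/20300 = 0.4712 kg BOD₅·m⁻³·d⁻¹.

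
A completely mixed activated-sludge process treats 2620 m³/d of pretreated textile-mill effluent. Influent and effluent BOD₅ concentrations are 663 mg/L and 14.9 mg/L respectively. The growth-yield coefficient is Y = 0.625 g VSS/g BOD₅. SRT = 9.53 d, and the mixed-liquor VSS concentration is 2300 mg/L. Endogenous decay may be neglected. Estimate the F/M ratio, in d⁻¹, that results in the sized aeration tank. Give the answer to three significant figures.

Biomass mass balance (decay neglected): V·X = Y·Q·(S₀ − S)·θ_c, so V = 0.625 × 2620 × (663 − 14.9) × 9.53 / 2300 = 4397 m³.
F/M = Q·S₀ / (V·X) = 2620 × 663 / (4397 × 2300) = 0.1718 g BOD₅·(g VSS·d)⁻¹.

F/M ≈ 0.172 d⁻¹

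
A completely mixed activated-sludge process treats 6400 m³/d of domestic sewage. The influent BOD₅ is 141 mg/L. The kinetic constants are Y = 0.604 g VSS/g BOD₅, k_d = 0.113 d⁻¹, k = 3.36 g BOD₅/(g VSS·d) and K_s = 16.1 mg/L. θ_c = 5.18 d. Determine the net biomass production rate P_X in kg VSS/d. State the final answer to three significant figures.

P_X ≈ 337 kg VSS/d

From the Monod/SRT balance for a CMAS, S = K_s·(1+k_d θ_c)/[θ_c·(Y k − k_d) − 1] = 16.1 × (1 + 0.113 × 5.18) / [5.18 × (0.604 × 3.36 − 0.113) − 1] = 25.52 / 8.927 = 2.859 mg/L.
Y_obs = Y / (1 + k_d θ_c) = 0.604 / (1 + 0.113 × 5.18) = 0.604 / 1.585 = 0.3810.
ΔS = 141 − 2.86 = 138.1 mg/L, so the substrate removal rate is 6400 × 138.1/1000 = 884.1 kg BOD₅/d.
Biomass produced: P_X = Y_obs·Q·ΔS = 0.3810 × 884.1 ≈ 336.8 kg VSS/d.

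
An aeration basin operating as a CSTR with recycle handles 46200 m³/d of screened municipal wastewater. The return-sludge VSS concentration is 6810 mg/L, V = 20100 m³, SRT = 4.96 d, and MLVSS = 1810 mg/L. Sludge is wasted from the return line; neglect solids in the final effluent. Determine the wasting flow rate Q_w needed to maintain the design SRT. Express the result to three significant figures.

Wasting from the return line (neglecting effluent solids): Q_w = V·X / (θ_c·X_r) = 20100 × 1810 / (4.96 × 6810) = 1077 m³/d.

Q_w ≈ 1080 m³/d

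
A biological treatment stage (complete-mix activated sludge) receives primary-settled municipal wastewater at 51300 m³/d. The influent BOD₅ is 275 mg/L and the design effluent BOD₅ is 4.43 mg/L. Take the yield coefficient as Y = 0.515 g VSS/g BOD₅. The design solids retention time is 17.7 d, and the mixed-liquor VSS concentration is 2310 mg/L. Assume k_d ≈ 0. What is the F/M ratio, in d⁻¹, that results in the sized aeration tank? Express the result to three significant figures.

With k_d = 0 the design equation reduces to V = Y Q (S₀−S) θ_c / X = 0.515 × 51300 × (275 − 4.43) × 17.7 / 2310 = 54773 m³.
F/M = Q·S₀ / (V·X) = 51300 × 275 / (54773 × 2310) = 0.1115 g BOD₅·(g VSS·d)⁻¹.

F/M ≈ 0.111 d⁻¹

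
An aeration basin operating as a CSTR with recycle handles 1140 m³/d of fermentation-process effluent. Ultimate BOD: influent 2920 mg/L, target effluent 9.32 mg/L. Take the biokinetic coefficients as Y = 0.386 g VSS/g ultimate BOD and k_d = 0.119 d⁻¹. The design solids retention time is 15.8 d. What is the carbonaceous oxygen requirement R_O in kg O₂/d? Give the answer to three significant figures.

Correct the yield for decay: Y_obs = Y/(1 + k_d θ_c) = 0.386 / (1 + 0.119 × 15.8) = 0.386 / 2.880 = 0.1340.
ΔS = 2920 − 9.32 = 2911 mg/L, so the substrate removal rate is 1140 × 2911/1000 = 3318 kg ultimate BOD/d.
Net sludge production P_X = 0.1340 × 3318 = 444.7 kg VSS/d.
Carbonaceous O₂ demand = substrate oxidised − cell-mass equivalent = 3318 − 1.42 × 444.7 = 2687 kg O₂/d.

R_O ≈ 2690 kg O₂/d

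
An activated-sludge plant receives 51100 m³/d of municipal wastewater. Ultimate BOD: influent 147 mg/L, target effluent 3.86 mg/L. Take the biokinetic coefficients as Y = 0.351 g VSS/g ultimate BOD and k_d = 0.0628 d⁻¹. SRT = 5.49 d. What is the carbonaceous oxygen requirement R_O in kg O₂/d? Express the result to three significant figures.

R_O ≈ 4600 kg O₂/d

Y_obs = Y / (1 + k_d θ_c) = 0.351 / (1 + 0.0628 × 5.49) = 0.351 / 1.345 = 0.2610.
Mass of ultimate BOD removed per day: Q(S₀ − S) = 51100 × 143.1 g/m³ = 7314 kg/d.
Biomass synthesised: P_X = Y_obs × 7314 = 1909 kg VSS/d.
R_O = Q·ΔS − 1.42 P_X = 7314 − 2711 = 4603 kg O₂/d.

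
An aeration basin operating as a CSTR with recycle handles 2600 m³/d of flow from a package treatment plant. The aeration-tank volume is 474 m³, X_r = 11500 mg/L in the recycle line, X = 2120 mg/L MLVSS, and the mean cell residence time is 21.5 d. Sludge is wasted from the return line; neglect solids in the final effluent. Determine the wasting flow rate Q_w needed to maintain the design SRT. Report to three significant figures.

Q_w ≈ 4.06 m³/d

Q_w = (V·X)/(θ_c X_r) = 474.0 × 2120 / (21.5 × 11500) = 4.064 m³/d.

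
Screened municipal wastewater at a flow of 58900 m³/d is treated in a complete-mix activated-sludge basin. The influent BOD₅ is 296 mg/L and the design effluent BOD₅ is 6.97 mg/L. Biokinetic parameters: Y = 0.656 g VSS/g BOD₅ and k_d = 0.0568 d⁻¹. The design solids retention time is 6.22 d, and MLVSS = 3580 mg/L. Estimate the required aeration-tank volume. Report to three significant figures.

V ≈ 14300 m³

From the SRT design equation V = Y Q (S₀−S) θ_c / [X (1 + k_d θ_c)] = 0.656 × 58900 × (296 − 6.97) × 6.22 / [3580 × (1 + 0.0568 × 6.22)] = 6.95×10^7 / 4845 = 14338 m³.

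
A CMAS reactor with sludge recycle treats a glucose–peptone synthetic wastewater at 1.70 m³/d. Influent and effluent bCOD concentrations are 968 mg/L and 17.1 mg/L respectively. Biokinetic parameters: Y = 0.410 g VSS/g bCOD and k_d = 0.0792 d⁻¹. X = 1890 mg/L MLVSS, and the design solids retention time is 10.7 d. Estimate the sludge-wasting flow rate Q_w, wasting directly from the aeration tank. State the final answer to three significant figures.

Q_w ≈ 0.190 m³/d

Steady-state biomass mass balance: V·X·(1 + k_d·θ_c) = Y·Q·(S₀ − S)·θ_c, so V = 0.410 × 1.70 × (968 − 17.1) × 10.7 / [1890 × (1 + 0.0792 × 10.7)] = 7.09×10^3 / 3492 = 2.031 m³.
With mixed-liquor wasting, θ_c = V/Q_w, so Q_w = V/θ_c = 2.031/10.7 = 0.1898 m³/d.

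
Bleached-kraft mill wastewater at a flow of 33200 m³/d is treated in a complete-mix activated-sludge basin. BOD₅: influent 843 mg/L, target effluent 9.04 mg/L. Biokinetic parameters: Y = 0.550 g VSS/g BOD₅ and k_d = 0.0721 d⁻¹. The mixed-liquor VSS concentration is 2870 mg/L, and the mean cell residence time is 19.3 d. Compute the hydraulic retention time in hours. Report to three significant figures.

τ ≈ 31.0 h

Rearranging the biomass balance for a CMAS with decay, V = Y·Q·ΔS·θ_c / [X·(1+k_d θ_c)] = 0.550 × 33200 × (843 − 9.04) × 19.3 / [2870 × (1 + 0.0721 × 19.3)] = 2.94×10^8 / 6864 = 42820 m³.
HRT = V/Q = 42820 m³ / 33200 m³·d⁻¹ = 1.290 d × 24 = 30.95 h.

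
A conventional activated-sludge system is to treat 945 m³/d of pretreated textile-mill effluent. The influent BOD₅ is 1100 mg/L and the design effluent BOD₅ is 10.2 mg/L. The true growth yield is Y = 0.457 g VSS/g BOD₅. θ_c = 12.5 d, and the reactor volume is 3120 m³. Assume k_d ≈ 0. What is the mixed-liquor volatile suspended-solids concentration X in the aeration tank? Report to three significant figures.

X ≈ 1890 mg/L

X = Y·Q·ΔS·θ_c / V = 0.457 × 945 × (1100 − 10.2) × 12.5 / 3120 = 1886 mg/L.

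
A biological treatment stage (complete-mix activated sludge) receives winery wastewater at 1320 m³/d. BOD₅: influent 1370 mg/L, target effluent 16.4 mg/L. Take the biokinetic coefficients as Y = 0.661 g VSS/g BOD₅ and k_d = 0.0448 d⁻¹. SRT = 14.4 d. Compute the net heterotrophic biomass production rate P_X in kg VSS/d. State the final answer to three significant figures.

Observed yield with endogenous decay: Y_obs = Y / (1 + k_d·θ_c) = 0.661 / (1 + 0.0448 × 14.4) = 0.661 / 1.645 = 0.4018 g VSS/g BOD₅.
ΔS = 1370 − 16.4 = 1354 mg/L, so the substrate removal rate is 1320 × 1354/1000 = 1787 kg BOD₅/d.
Biomass produced: P_X = Y_obs·Q·ΔS = 0.4018 × 1787 ≈ 717.9 kg VSS/d.

P_X ≈ 718 kg VSS/d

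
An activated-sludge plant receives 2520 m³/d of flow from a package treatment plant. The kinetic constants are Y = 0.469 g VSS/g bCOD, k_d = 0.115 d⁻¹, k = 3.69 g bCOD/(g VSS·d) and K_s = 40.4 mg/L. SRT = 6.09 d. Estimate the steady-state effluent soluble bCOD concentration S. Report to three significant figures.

S ≈ 7.77 mg/L

From the Monod/SRT balance for a CMAS, S = K_s·(1+k_d θ_c)/[θ_c·(Y k − k_d) − 1] = 40.4 × (1 + 0.115 × 6.09) / [6.09 × (0.469 × 3.69 − 0.115) − 1] = 68.69 / 8.839 = 7.772 mg/L.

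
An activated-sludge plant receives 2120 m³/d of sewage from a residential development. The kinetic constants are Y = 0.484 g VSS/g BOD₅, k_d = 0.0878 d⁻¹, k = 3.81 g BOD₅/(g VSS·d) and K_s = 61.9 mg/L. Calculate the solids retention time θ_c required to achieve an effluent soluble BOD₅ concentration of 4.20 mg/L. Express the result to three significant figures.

θ_c ≈ 34.0 d

From 1/θ_c = Y·k·S/(K_s + S) − k_d: Y·k·S/(K_s+S) = 0.484 × 3.81 × 4.20 / (61.9 + 4.20) = 0.1172 d⁻¹.
1/θ_c = 0.1172 − 0.0878 = 0.02937 d⁻¹, so θ_c = 34.05 d.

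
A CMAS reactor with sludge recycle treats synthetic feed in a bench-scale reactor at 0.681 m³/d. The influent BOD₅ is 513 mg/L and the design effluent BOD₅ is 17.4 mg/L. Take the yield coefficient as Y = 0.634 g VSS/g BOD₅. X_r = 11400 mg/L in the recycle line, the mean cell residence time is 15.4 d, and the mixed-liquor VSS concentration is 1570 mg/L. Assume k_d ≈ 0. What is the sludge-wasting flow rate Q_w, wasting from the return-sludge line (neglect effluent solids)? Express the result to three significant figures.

Q_w ≈ 0.0188 m³/d

Biomass mass balance (decay neglected): V·X = Y·Q·(S₀ − S)·θ_c, so V = 0.634 × 0.681 × (513 − 17.4) × 15.4 / 1570 = 2.099 m³.
θ_c = V·X/(Q_w·X_r) when wasting from the recycle, so Q_w = V·X/(θ_c·X_r) = 2.099 × 1570 / (15.4 × 11400) = 0.01877 m³/d.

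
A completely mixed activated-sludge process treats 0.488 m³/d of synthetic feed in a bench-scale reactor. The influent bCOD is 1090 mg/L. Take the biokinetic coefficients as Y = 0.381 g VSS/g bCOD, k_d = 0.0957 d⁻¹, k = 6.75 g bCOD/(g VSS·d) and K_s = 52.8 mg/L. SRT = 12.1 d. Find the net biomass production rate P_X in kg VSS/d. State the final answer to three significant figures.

P_X ≈ 0.0936 kg VSS/d

For a completely mixed reactor with recycle the Lawrence–McCarty relation gives S = K_s·(1 + k_d·θ_c) / [θ_c·(Y·k − k_d) − 1] = 52.8 × (1 + 0.0957 × 12.1) / [12.1 × (0.381 × 6.75 − 0.0957) − 1] = 113.9 / 28.96 = 3.934 mg/L.
The observed yield is Y_obs = Y/(1 + k_d·θ_c) = 0.381 / (1 + 0.0957 × 12.1) = 0.381 / 2.158 = 0.1766 g VSS per g bCOD removed.
Substrate removed = Q·(S₀ − S) = 0.488 m³/d × (1090 − 3.93) g/m³ = 5.3×10^2 g/d = 0.5300 kg/d.
P_X = Y_obs · Q(S₀ − S) = 0.1766 × 0.5300 = 0.09357 kg VSS/d.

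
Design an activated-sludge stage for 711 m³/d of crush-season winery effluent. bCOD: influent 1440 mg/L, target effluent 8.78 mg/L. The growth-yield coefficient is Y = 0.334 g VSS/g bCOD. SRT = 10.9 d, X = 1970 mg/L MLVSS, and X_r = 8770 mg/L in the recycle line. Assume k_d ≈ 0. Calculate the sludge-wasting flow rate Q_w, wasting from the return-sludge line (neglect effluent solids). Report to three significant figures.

Q_w ≈ 38.8 m³/d

Biomass mass balance (decay neglected): V·X = Y·Q·(S₀ − S)·θ_c, so V = 0.334 × 711 × (1440 − 8.78) × 10.9 / 1970 = 1881 m³.
Wasting from the return line (neglecting effluent solids): Q_w = V·X / (θ_c·X_r) = 1881 × 1970 / (10.9 × 8770) = 38.75 m³/d.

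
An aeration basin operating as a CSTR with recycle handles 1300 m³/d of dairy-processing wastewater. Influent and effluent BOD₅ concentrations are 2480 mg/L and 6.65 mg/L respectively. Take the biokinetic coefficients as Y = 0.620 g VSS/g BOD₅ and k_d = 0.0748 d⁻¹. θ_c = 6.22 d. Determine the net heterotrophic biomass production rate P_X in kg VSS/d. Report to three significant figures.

P_X ≈ 1360 kg VSS/d

Correct the yield for decay: Y_obs = Y/(1 + k_d θ_c) = 0.620 / (1 + 0.0748 × 6.22) = 0.620 / 1.465 = 0.4231.
ΔS = 2480 − 6.65 = 2473 mg/L, so the substrate removal rate is 1300 × 2473/1000 = 3215 kg BOD₅/d.
Biomass produced: P_X = Y_obs·Q·ΔS = 0.4231 × 3215 ≈ 1361 kg VSS/d.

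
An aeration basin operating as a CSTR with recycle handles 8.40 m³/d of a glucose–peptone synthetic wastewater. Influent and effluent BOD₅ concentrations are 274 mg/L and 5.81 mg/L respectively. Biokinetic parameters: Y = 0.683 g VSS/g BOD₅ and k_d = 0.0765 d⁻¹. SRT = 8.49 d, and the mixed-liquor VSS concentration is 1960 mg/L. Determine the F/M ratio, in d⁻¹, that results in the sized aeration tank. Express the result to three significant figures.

F/M ≈ 0.291 d⁻¹

Steady-state biomass mass balance: V·X·(1 + k_d·θ_c) = Y·Q·(S₀ − S)·θ_c, so V = 0.683 × 8.40 × (274 − 5.81) × 8.49 / [1960 × (1 + 0.0765 × 8.49)] = 1.31×10^4 / 3233 = 4.041 m³.
F/M = applied load / biomass = Q·S₀/(V·X) = 8.40 × 274 / (4.041 × 1960) = 0.2906 d⁻¹.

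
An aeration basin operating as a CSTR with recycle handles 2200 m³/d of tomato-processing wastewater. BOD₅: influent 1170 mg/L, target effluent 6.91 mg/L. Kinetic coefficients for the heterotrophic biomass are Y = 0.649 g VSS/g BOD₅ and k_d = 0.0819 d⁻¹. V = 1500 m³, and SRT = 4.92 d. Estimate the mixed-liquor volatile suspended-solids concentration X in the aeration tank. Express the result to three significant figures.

Solving the biomass balance for X: X = Y Q (S₀−S) θ_c / [V (1+k_d θ_c)] = 0.649 × 2200 × (1170 − 6.91) × 4.92 / [1500 × (1 + 0.0819 × 4.92)] = 3883 mg/L.

X ≈ 3880 mg/L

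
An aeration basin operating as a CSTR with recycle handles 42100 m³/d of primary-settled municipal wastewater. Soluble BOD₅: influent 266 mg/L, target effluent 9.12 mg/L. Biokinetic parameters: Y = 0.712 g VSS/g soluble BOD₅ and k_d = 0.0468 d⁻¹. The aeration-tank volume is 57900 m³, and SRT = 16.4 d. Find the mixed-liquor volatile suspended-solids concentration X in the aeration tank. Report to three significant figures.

Solving the biomass balance for X: X = Y Q (S₀−S) θ_c / [V (1+k_d θ_c)] = 0.712 × 42100 × (266 − 9.12) × 16.4 / [57900 × (1 + 0.0468 × 16.4)] = 1234 mg/L.

X ≈ 1230 mg/L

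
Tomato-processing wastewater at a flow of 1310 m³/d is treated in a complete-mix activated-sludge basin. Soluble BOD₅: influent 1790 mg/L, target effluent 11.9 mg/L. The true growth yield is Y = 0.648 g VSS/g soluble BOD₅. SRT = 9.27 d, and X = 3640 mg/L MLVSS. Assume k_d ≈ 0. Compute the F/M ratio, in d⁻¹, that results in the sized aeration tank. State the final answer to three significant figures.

F/M ≈ 0.168 d⁻¹

With k_d = 0 the design equation reduces to V = Y Q (S₀−S) θ_c / X = 0.648 × 1310 × (1790 − 11.9) × 9.27 / 3640 = 3844 m³.
Food-to-microorganism ratio F/M = Q S₀ / (V X) = 1310 × 1790 / (3844 × 3640) = 0.1676 d⁻¹.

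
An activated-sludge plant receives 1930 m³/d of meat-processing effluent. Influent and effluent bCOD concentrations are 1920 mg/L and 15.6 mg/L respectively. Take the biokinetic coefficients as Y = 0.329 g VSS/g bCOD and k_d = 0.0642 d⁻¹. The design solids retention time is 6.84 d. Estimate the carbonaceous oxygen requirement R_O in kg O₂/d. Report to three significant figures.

R_O ≈ 2480 kg O₂/d

The observed yield is Y_obs = Y/(1 + k_d·θ_c) = 0.329 / (1 + 0.0642 × 6.84) = 0.329 / 1.439 = 0.2286 g VSS per g bCOD removed.
Mass of bCOD removed per day: Q(S₀ − S) = 1930 × 1904 g/m³ = 3675 kg/d.
P_X = Y_obs·Q·(S₀ − S) = 0.2286 × 3675 = 840.3 kg VSS/d.
R_O = Q·ΔS − 1.42 P_X = 3675 − 1193 = 2482 kg O₂/d.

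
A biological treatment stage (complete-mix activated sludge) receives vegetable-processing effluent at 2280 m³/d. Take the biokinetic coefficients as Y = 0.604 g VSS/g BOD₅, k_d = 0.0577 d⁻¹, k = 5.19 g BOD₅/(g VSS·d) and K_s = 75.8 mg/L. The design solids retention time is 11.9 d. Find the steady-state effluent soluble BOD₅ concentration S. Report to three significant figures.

From the Monod/SRT balance for a CMAS, S = K_s·(1+k_d θ_c)/[θ_c·(Y k − k_d) − 1] = 75.8 × (1 + 0.0577 × 11.9) / [11.9 × (0.604 × 5.19 − 0.0577) − 1] = 127.8 / 35.62 = 3.589 mg/L.

S ≈ 3.59 mg/L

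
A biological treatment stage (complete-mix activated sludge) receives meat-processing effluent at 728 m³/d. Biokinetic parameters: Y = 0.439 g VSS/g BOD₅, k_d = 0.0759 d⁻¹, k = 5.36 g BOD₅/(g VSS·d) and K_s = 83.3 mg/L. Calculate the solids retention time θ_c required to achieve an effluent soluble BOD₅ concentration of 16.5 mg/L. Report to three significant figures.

θ_c ≈ 3.19 d

Specific growth rate at S = 16.5 mg/L: μ = YkS/(K_s+S) = 0.439·5.36·16.5/(83.3+16.5) = 0.3890 d⁻¹.
Then 1/θ_c = μ − k_d = 0.3890 − 0.0759 = 0.3131 d⁻¹, giving θ_c = 3.194 d.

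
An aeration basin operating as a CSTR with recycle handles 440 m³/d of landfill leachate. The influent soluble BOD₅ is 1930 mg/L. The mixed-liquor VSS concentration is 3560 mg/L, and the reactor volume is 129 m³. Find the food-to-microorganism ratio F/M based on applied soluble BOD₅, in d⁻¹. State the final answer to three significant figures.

F/M ≈ 1.85 d⁻¹

F/M = applied load / biomass = Q·S₀/(V·X) = 440 × 1930 / (129.0 × 3560) = 1.849 d⁻¹.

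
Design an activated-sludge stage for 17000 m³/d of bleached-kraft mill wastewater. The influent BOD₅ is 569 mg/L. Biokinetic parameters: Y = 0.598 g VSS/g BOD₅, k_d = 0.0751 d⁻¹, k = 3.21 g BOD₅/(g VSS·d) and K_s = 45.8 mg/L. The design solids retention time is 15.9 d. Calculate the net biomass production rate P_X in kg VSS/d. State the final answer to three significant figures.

Effluent substrate depends only on kinetics and SRT: S = K_s(1 + k_d θ_c) / [θ_c(Yk − k_d) − 1] = 45.8 × (1 + 0.0751 × 15.9) / [15.9 × (0.598 × 3.21 − 0.0751) − 1] = 100.5 / 28.33 = 3.547 mg/L.
Y_obs = Y / (1 + k_d θ_c) = 0.598 / (1 + 0.0751 × 15.9) = 0.598 / 2.194 = 0.2726.
Q·(S₀ − S) = 17000 × (569 − 3.55) × 10⁻³ = 9613 kg/d removed.
P_X = Y_obs · Q(S₀ − S) = 0.2726 × 9613 = 2620 kg VSS/d.

P_X ≈ 2620 kg VSS/d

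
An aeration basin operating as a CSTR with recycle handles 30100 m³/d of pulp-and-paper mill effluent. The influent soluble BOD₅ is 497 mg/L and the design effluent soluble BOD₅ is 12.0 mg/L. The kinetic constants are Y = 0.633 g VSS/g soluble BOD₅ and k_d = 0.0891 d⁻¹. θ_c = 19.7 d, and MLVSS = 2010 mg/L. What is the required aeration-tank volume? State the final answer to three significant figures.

V ≈ 32900 m³

From the SRT design equation V = Y Q (S₀−S) θ_c / [X (1 + k_d θ_c)] = 0.633 × 30100 × (497 − 12.0) × 19.7 / [2010 × (1 + 0.0891 × 19.7)] = 1.82×10^8 / 5538 = 32871 m³.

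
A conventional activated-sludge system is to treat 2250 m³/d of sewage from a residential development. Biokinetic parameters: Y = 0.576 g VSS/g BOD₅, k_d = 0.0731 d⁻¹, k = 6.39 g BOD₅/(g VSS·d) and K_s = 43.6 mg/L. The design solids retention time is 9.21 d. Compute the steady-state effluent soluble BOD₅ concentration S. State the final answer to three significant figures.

S ≈ 2.26 mg/L

From the Monod/SRT balance for a CMAS, S = K_s·(1+k_d θ_c)/[θ_c·(Y k − k_d) − 1] = 43.6 × (1 + 0.0731 × 9.21) / [9.21 × (0.576 × 6.39 − 0.0731) − 1] = 72.95 / 32.23 = 2.264 mg/L.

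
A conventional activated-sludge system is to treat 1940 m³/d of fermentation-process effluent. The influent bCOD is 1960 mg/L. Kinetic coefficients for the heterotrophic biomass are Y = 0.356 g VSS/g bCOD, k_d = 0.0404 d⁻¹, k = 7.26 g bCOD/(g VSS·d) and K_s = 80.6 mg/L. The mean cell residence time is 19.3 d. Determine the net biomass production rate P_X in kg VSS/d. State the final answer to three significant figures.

P_X ≈ 759 kg VSS/d

For a completely mixed reactor with recycle the Lawrence–McCarty relation gives S = K_s·(1 + k_d·θ_c) / [θ_c·(Y·k − k_d) − 1] = 80.6 × (1 + 0.0404 × 19.3) / [19.3 × (0.356 × 7.26 − 0.0404) − 1] = 143.4 / 48.10 = 2.982 mg/L.
Observed yield with endogenous decay: Y_obs = Y / (1 + k_d·θ_c) = 0.356 / (1 + 0.0404 × 19.3) = 0.356 / 1.780 = 0.2000 g VSS/g bCOD.
Mass of bCOD removed per day: Q(S₀ − S) = 1940 × 1957 g/m³ = 3797 kg/d.
Biomass produced: P_X = Y_obs·Q·ΔS = 0.2000 × 3797 ≈ 759.4 kg VSS/d.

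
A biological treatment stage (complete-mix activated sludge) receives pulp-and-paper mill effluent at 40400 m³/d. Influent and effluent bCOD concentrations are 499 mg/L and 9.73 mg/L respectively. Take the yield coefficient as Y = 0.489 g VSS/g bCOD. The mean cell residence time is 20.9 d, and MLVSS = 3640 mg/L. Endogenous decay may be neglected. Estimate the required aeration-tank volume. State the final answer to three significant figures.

Biomass mass balance (decay neglected): V·X = Y·Q·(S₀ − S)·θ_c, so V = 0.489 × 40400 × (499 − 9.73) × 20.9 / 3640 = 55499 m³.

V ≈ 55500 m³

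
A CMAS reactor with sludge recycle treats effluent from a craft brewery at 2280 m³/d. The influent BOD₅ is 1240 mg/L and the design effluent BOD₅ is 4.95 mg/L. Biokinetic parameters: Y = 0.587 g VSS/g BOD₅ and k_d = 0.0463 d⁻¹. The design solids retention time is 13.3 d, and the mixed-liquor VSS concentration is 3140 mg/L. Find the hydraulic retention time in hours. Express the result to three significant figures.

Rearranging the biomass balance for a CMAS with decay, V = Y·Q·ΔS·θ_c / [X·(1+k_d θ_c)] = 0.587 × 2280 × (1240 − 4.95) × 13.3 / [3140 × (1 + 0.0463 × 13.3)] = 2.2×10^7 / 5074 = 4333 m³.
Hydraulic retention time τ = V/Q = 4333 / 2280 = 1.900 d = 45.61 h.

τ ≈ 45.6 h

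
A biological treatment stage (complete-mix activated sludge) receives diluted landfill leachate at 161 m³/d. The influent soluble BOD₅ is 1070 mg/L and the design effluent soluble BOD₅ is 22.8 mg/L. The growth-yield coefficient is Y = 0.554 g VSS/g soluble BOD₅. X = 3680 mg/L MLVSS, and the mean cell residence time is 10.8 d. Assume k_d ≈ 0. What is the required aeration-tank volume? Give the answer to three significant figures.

V ≈ 274 m³

With k_d = 0 the design equation reduces to V = Y Q (S₀−S) θ_c / X = 0.554 × 161 × (1070 − 22.8) × 10.8 / 3680 = 274.1 m³.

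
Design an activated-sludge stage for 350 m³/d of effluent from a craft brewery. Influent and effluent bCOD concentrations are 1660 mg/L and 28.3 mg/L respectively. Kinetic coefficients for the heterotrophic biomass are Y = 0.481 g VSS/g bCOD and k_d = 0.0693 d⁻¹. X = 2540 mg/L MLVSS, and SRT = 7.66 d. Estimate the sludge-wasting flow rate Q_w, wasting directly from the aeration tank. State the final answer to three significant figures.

Q_w ≈ 70.6 m³/d

From the SRT design equation V = Y Q (S₀−S) θ_c / [X (1 + k_d θ_c)] = 0.481 × 350 × (1660 − 28.3) × 7.66 / [2540 × (1 + 0.0693 × 7.66)] = 2.1×10^6 / 3888 = 541.2 m³.
For wasting at MLVSS concentration, Q_w = V/θ_c = 541.2/7.66 = 70.65 m³/d.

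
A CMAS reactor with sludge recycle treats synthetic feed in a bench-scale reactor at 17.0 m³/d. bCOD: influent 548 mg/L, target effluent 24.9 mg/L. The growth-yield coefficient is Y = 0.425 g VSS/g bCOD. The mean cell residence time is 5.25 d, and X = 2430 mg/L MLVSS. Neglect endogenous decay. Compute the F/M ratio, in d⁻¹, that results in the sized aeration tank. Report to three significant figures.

F/M ≈ 0.470 d⁻¹

Biomass mass balance (decay neglected): V·X = Y·Q·(S₀ − S)·θ_c, so V = 0.425 × 17.0 × (548 − 24.9) × 5.25 / 2430 = 8.165 m³.
F/M = Q·S₀ / (V·X) = 17.0 × 548 / (8.165 × 2430) = 0.4695 g bCOD·(g VSS·d)⁻¹.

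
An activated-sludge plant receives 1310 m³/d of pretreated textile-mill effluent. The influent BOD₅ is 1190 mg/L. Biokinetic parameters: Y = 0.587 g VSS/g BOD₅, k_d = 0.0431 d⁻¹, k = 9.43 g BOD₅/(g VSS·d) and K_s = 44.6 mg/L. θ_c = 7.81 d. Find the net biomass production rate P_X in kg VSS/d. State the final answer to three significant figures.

P_X ≈ 684 kg VSS/d

From the Monod/SRT balance for a CMAS, S = K_s·(1+k_d θ_c)/[θ_c·(Y k − k_d) − 1] = 44.6 × (1 + 0.0431 × 7.81) / [7.81 × (0.587 × 9.43 − 0.0431) − 1] = 59.61 / 41.89 = 1.423 mg/L.
The observed yield is Y_obs = Y/(1 + k_d·θ_c) = 0.587 / (1 + 0.0431 × 7.81) = 0.587 / 1.337 = 0.4392 g VSS per g BOD₅ removed.
Mass of BOD₅ removed per day: Q(S₀ − S) = 1310 × 1189 g/m³ = 1557 kg/d.
Biomass produced: P_X = Y_obs·Q·ΔS = 0.4392 × 1557 ≈ 683.8 kg VSS/d.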